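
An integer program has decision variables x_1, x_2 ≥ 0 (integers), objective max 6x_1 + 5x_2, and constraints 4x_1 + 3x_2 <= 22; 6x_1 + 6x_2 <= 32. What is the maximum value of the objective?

30

The continuous relaxation peaks at (5.33, 0) with value 32.00; rounding to a feasible lattice point costs some objective.
(x_1,x_2)=(5,0) is feasible, giving 30.
(x_1,x_2)=(4,1) is feasible, giving 29.
(x_1,x_2)=(4,0) is feasible, giving 24.
The best lattice point is (5,0), giving 30.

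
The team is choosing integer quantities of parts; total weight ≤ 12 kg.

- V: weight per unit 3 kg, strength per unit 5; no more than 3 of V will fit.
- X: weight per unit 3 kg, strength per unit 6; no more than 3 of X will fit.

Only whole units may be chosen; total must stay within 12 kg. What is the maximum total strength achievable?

23

X has the best ratio (6/3); taking only X gives at most 3×6 = 18 (stopped by the supply cap of 3).
Mixing does better — 1×V and 3×X: weight 12 ≤ 12, strength 1·5 + 3·6 = 23.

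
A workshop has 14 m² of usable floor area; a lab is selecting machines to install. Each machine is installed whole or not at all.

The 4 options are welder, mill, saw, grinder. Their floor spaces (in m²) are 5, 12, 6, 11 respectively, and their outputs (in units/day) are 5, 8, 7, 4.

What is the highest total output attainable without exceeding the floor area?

Allowing fractional choices, the relaxed optimum would be about 14.0, but machines are indivisible.
saw: floor space 6 ≤ 14, output 7.
mill: floor space 12 ≤ 14, output 8.
welder + saw: floor space 5 + 6 = 11 ≤ 14, output 5 + 7 = 12.
Best is welder and saw with total output 12.

12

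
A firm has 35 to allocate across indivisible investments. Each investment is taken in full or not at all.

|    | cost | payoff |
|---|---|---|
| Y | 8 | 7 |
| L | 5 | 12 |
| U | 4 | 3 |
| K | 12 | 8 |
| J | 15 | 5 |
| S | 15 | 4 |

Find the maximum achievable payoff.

Y + L + K: cost 8 + 5 + 12 = 25 ≤ 35, payoff 7 + 12 + 8 = 27.
Y + L + U + K: cost 8 + 5 + 4 + 12 = 29 ≤ 35, payoff 7 + 12 + 3 + 8 = 30.
Best is Y, L, U, and K with total payoff 30.

30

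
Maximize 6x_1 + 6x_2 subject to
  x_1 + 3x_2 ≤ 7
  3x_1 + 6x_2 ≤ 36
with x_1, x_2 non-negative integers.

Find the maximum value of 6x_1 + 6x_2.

(x_1,x_2)=(7,0): 1·7+3·0=7≤7, 3·7+6·0=21≤36, objective 42.
(x_1,x_2)=(6,0): 1·6+3·0=6≤7, 3·6+6·0=18≤36, objective 36.
No feasible integer point exceeds 42.

42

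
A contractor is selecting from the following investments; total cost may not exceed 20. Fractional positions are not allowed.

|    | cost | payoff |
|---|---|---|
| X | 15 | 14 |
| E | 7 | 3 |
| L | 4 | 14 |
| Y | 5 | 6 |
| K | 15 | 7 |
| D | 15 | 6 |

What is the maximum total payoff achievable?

28

Allowing fractional choices, the relaxed optimum would be about 30.3, but investments are indivisible.
X + L: cost 15 + 4 = 19 ≤ 20, payoff 14 + 14 = 28.
E + L + Y: cost 7 + 4 + 5 = 16 ≤ 20, payoff 3 + 14 + 6 = 23.
Best is X and L with total payoff 28.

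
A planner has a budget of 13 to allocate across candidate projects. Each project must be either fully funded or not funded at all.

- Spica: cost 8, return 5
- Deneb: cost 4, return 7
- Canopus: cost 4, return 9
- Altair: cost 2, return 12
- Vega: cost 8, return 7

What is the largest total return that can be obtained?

28

This is a 0-1 knapsack instance.
Canopus + Altair: cost 4 + 2 = 6 ≤ 13, return 9 + 12 = 21.
Deneb + Canopus + Altair: cost 4 + 4 + 2 = 10 ≤ 13, return 7 + 9 + 12 = 28.
Best is Deneb, Canopus, and Altair with total return 28.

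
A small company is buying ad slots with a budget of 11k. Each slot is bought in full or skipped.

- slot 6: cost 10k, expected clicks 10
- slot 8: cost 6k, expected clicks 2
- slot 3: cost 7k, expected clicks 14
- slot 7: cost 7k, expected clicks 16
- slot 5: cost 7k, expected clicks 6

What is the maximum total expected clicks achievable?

This is an integer program with binary decision variables.
slot 6: cost 10 ≤ 11, expected clicks 10.
slot 3: cost 7 ≤ 11, expected clicks 14.
slot 7: cost 7 ≤ 11, expected clicks 16.
Best is slot 7 with total expected clicks 16.

16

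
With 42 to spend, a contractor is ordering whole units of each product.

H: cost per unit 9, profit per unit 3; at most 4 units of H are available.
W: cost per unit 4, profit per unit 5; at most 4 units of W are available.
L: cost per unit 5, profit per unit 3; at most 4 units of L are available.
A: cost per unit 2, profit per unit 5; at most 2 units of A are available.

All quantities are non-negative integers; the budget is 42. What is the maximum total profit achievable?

A has the best ratio (5/2); taking only A gives at most 2×5 = 10 (stopped by the supply cap of 2).
Mixing does better — 4×W, 4×L, and 2×A: cost 40 ≤ 42, profit 4·5 + 4·3 + 2·5 = 42.

42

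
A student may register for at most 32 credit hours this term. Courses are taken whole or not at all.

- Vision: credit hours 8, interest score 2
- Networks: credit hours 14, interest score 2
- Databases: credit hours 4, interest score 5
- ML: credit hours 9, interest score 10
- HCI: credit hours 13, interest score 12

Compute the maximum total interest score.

27

This is an integer program with binary decision variables.
Take Databases, ML, and HCI: credit hours 4 + 9 + 13 = 26 ≤ 32, interest score 5 + 10 + 12 = 27.
No other feasible combination does better.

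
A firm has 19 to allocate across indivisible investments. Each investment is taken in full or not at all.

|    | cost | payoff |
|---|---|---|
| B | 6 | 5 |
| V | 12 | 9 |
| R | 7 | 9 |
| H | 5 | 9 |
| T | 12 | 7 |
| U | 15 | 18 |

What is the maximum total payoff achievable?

23

B + R + H: cost 6 + 7 + 5 = 18 ≤ 19, payoff 5 + 9 + 9 = 23.
R + H: cost 7 + 5 = 12 ≤ 19, payoff 9 + 9 = 18.
Best is B, R, and H with total payoff 23.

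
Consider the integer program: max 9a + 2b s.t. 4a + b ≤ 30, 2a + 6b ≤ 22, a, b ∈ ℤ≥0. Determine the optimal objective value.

(a,b)=(7,1) is feasible, giving 65.
(a,b)=(7,0) is feasible, giving 63.
(a,b)=(6,1) is feasible, giving 56.
No feasible integer point exceeds 65.

65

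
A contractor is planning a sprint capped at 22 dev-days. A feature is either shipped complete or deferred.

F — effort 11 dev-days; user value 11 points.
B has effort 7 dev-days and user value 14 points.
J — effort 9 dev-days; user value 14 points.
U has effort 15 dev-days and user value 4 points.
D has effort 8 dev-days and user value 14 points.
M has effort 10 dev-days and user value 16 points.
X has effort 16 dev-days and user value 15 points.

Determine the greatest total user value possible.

30

Treat it as a binary knapsack problem.
Allowing fractional choices, the relaxed optimum would be about 39.2, but features are indivisible.
D + M: effort 8 + 10 = 18 ≤ 22, user value 14 + 16 = 30.
B + M: effort 7 + 10 = 17 ≤ 22, user value 14 + 16 = 30.
The maximum user value is 30; one optimal choice is B and M.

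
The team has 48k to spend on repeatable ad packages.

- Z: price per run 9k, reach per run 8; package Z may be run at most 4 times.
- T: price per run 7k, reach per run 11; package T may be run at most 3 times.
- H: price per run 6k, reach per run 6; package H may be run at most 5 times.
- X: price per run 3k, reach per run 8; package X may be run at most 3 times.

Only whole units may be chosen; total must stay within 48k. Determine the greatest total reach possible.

X has the best ratio (8/3); taking only X gives at most 3×8 = 24 (stopped by the supply cap of 3).
Mixing does better — 3×T, 3×H, and 3×X: price 48 ≤ 48, reach 3·11 + 3·6 + 3·8 = 75.

75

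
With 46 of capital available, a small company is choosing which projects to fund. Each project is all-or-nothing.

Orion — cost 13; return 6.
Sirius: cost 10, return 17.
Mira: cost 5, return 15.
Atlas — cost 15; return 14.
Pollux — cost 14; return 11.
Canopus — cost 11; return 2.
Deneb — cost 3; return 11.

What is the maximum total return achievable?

Take Orion, Sirius, Mira, Atlas, and Deneb: cost 13 + 10 + 5 + 15 + 3 = 46 ≤ 46, return 6 + 17 + 15 + 14 + 11 = 63.
No other feasible combination does better.

63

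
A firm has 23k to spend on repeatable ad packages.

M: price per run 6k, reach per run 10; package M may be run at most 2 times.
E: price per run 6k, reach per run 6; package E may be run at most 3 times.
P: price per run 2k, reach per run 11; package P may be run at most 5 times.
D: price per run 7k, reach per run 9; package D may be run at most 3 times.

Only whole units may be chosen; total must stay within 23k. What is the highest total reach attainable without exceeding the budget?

This is a bounded integer knapsack.
Take 2×M and 5×P: price 22 ≤ 23, reach 2·10 + 5·11 = 75.
P has the best ratio (11/2) and is taken to its limit of 5; remaining capacity is filled optimally with the others.

75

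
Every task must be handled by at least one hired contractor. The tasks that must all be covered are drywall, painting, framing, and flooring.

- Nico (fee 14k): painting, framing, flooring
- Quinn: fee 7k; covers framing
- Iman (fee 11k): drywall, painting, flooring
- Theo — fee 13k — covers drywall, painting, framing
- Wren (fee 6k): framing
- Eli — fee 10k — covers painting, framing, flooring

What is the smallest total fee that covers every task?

17

This is a weighted set-cover instance.
Choose Iman and Wren: together they cover drywall, painting, framing, flooring — every task.
Total fee: 11 + 6 = 17.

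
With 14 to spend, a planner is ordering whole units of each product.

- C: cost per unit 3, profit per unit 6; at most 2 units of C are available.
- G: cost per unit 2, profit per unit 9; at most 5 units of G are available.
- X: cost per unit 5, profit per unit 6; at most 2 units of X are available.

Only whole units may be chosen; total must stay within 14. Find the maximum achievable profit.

2×C and 4×G: cost 14 ≤ 14, profit 2·6 + 4·9 = 48.
1×C and 5×G: cost 13 ≤ 14, profit 1·6 + 5·9 = 51.
Best is 51.

51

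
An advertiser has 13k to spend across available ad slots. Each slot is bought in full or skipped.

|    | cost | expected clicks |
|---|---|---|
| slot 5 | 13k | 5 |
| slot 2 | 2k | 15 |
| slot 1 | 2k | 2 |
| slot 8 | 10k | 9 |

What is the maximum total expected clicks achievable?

Take slot 2 and slot 8: cost 2 + 10 = 12 ≤ 13, expected clicks 15 + 9 = 24.
No other feasible combination does better.

24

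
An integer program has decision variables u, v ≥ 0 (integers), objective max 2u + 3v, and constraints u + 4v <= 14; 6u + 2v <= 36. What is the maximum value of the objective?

The continuous relaxation peaks at (5.27, 2.18) with value 17.09; rounding to a feasible lattice point costs some objective.
(u,v)=(5,2): 1·5+4·2=13≤14, 6·5+2·2=34≤36, objective 16.
(u,v)=(4,2): 1·4+4·2=12≤14, 6·4+2·2=28≤36, objective 14.
(u,v)=(5,1): 1·5+4·1=9≤14, 6·5+2·1=32≤36, objective 13.
The best lattice point is (5,2), giving 16.

16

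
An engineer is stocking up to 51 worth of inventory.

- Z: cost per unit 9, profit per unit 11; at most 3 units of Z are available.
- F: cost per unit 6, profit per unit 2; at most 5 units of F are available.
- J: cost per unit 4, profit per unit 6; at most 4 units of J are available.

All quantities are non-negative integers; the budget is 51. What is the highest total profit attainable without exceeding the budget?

Take 3×Z, 1×F, and 4×J: cost 49 ≤ 51, profit 3·11 + 1·2 + 4·6 = 59.
J has the best ratio (6/4) and is taken to its limit of 4; remaining capacity is filled optimally with the others.

59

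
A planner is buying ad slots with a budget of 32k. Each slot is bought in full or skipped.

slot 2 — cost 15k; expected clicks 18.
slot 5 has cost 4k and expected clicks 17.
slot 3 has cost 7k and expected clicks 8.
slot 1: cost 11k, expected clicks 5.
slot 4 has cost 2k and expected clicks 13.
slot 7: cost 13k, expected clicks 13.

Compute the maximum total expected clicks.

slot 2 + slot 5 + slot 1 + slot 4: cost 15 + 4 + 11 + 2 = 32 ≤ 32, expected clicks 18 + 17 + 5 + 13 = 53.
slot 2 + slot 5 + slot 3 + slot 4: cost 15 + 4 + 7 + 2 = 28 ≤ 32, expected clicks 18 + 17 + 8 + 13 = 56.
slot 5 + slot 3 + slot 4 + slot 7: cost 4 + 7 + 2 + 13 = 26 ≤ 32, expected clicks 17 + 8 + 13 + 13 = 51.
Best is slot 2, slot 5, slot 3, and slot 4 with total expected clicks 56.

56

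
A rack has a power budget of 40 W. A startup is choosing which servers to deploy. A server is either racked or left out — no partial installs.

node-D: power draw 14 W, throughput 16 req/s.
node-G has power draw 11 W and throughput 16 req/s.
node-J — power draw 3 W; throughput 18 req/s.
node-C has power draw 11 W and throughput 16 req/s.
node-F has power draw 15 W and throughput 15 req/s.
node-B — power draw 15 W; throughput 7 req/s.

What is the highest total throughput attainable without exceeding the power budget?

66

Allowing fractional choices, the relaxed optimum would be about 67.0, but servers are indivisible.
node-G + node-J + node-C + node-B: power draw 11 + 3 + 11 + 15 = 40 ≤ 40, throughput 16 + 18 + 16 + 7 = 57.
node-G + node-J + node-C + node-F: power draw 11 + 3 + 11 + 15 = 40 ≤ 40, throughput 16 + 18 + 16 + 15 = 65.
node-D + node-G + node-J + node-C: power draw 14 + 11 + 3 + 11 = 39 ≤ 40, throughput 16 + 16 + 18 + 16 = 66.
Best is node-D, node-G, node-J, and node-C with total throughput 66.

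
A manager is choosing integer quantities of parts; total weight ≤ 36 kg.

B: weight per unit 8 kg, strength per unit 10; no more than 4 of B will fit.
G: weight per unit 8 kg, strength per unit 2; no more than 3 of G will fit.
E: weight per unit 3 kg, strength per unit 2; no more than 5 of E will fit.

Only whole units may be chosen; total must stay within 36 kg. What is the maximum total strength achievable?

42

4×B and 1×E: weight 35 ≤ 36, strength 4·10 + 1·2 = 42.
4×B: weight 32 ≤ 36, strength 4·10 = 40.
Best is 42.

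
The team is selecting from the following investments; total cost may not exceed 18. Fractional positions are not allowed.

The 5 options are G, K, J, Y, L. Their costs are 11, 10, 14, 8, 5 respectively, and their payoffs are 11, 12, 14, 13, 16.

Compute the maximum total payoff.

29

Y + L: cost 8 + 5 = 13 ≤ 18, payoff 13 + 16 = 29.
K + L: cost 10 + 5 = 15 ≤ 18, payoff 12 + 16 = 28.
Best is Y and L with total payoff 29.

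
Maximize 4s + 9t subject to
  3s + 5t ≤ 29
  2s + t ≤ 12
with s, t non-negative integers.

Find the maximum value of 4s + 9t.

49

The continuous relaxation peaks at (0, 5.8) with value 52.20; rounding to a feasible lattice point costs some objective.
(s,t)=(1,5): 3·1+5·5=28≤29, 2·1+1·5=7≤12, objective 49.
(s,t)=(0,5): 3·0+5·5=25≤29, 2·0+1·5=5≤12, objective 45.
(s,t)=(2,4): 3·2+5·4=26≤29, 2·2+1·4=8≤12, objective 44.
The best lattice point is (1,5), giving 49.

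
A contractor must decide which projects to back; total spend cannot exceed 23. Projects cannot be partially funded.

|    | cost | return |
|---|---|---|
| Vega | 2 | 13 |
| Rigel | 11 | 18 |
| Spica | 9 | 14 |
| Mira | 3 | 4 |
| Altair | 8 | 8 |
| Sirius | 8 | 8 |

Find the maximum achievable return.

45

Vega + Rigel + Altair: cost 2 + 11 + 8 = 21 ≤ 23, return 13 + 18 + 8 = 39.
Vega + Rigel + Spica: cost 2 + 11 + 9 = 22 ≤ 23, return 13 + 18 + 14 = 45.
Best is Vega, Rigel, and Spica with total return 45.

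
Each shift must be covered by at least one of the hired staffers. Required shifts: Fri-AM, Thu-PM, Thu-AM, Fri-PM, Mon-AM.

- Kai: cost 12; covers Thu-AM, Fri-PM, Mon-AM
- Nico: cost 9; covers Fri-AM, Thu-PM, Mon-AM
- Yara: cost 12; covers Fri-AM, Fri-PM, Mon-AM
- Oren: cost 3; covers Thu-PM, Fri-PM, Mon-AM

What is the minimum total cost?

The greedy cost-per-new-shift heuristic would pick Oren, Nico, and Kai for 24, but a cheaper cover exists.
Choose Kai and Nico: together they cover Fri-AM, Thu-PM, Thu-AM, Fri-PM, Mon-AM — every shift.
Total cost: 12 + 9 = 21.
No cover costs less than 21.

21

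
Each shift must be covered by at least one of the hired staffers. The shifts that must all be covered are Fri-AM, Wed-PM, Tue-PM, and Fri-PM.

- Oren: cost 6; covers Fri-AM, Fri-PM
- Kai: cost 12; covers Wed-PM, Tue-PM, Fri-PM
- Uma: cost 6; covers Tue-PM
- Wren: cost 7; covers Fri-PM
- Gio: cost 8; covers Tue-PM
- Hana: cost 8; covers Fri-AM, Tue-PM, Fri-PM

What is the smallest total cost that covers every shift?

18

Choose Oren and Kai: together they cover Fri-AM, Wed-PM, Tue-PM, Fri-PM — every shift.
Total cost: 6 + 12 = 18.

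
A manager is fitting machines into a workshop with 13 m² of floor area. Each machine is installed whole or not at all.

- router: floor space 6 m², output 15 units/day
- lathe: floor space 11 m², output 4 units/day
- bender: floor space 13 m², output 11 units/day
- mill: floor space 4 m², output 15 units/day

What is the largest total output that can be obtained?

30

Treat it as a binary knapsack problem.
Take router and mill: floor space 6 + 4 = 10 ≤ 13, output 15 + 15 = 30.
No other feasible combination does better.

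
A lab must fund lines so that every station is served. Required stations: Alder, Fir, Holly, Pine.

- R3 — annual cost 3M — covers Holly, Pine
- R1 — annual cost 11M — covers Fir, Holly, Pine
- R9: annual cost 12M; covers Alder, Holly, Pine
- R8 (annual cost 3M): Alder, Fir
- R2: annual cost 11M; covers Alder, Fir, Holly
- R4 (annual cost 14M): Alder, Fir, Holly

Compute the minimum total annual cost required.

6

Choose R3 and R8: together they cover Alder, Fir, Holly, Pine — every station.
Total annual cost: 3 + 3 = 6.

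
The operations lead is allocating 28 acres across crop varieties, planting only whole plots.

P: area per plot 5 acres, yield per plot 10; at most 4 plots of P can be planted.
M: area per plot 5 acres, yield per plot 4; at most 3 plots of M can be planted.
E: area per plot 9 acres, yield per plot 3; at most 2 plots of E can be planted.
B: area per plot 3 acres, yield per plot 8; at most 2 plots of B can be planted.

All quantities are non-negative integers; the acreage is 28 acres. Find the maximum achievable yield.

B has the best ratio (8/3); taking only B gives at most 2×8 = 16 (stopped by the supply cap of 2).
Mixing does better — 4×P and 2×B: area 26 ≤ 28, yield 4·10 + 2·8 = 56.

56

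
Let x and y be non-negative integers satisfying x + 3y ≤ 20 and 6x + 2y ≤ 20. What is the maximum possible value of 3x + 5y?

33

(x,y)=(1,6) is feasible, giving 33.
(x,y)=(0,6) is feasible, giving 30.
(x,y)=(1,5) is feasible, giving 28.
The best lattice point is (1,6), giving 33.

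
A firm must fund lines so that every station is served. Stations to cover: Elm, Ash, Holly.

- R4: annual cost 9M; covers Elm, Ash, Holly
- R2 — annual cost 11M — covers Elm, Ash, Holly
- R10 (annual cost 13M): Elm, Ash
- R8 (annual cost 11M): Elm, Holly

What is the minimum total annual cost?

9

R4 alone covers Elm, Ash, Holly — every station.
Total annual cost: 9.
No cover costs less than 9.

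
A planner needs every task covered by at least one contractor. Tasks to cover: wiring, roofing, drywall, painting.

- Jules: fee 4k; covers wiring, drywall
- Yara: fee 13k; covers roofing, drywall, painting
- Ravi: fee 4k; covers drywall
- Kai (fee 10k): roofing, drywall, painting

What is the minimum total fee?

14

Choose Jules and Kai: together they cover wiring, roofing, drywall, painting — every task.
Total fee: 4 + 10 = 14.
No cover costs less than 14.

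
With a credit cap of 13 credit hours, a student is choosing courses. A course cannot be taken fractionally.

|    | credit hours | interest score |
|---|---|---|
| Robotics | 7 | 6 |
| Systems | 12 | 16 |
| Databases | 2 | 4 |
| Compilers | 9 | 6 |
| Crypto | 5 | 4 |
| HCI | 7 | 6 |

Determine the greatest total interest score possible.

16

Take Systems: credit hours 12 ≤ 13, interest score 16.
No other feasible combination does better.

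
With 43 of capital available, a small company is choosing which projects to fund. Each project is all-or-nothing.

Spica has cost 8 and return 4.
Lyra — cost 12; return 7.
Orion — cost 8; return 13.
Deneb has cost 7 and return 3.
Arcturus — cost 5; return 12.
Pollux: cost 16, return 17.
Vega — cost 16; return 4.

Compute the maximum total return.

49

This is an integer program with binary decision variables.
Take Lyra, Orion, Arcturus, and Pollux: cost 12 + 8 + 5 + 16 = 41 ≤ 43, return 7 + 13 + 12 + 17 = 49.
No other feasible combination does better.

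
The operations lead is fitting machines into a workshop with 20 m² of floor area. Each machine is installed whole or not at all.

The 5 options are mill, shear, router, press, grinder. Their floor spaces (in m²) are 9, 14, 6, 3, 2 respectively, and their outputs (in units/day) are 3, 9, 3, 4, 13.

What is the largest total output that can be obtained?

26

Allowing fractional choices, the relaxed optimum would be about 26.5, but machines are indivisible.
shear + press + grinder: floor space 14 + 3 + 2 = 19 ≤ 20, output 9 + 4 + 13 = 26.
mill + router + press + grinder: floor space 9 + 6 + 3 + 2 = 20 ≤ 20, output 3 + 3 + 4 + 13 = 23.
Best is shear, press, and grinder with total output 26.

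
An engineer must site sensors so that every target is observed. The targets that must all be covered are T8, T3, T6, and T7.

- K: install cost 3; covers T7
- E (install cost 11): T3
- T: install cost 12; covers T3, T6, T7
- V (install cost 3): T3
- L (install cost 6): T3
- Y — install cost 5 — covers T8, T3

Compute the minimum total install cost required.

This is an integer covering problem.
Choose T and Y: together they cover T8, T3, T6, T7 — every target.
Total install cost: 12 + 5 = 17.

17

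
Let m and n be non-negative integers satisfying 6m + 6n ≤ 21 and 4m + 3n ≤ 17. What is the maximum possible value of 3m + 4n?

12

The continuous relaxation peaks at (0, 3.5) with value 14.00; rounding to a feasible lattice point costs some objective.
(m,n)=(0,3): 6·0+6·3=18≤21, 4·0+3·3=9≤17, objective 12.
(m,n)=(1,2): 6·1+6·2=18≤21, 4·1+3·2=10≤17, objective 11.
(m,n)=(0,2): 6·0+6·2=12≤21, 4·0+3·2=6≤17, objective 8.
The best lattice point is (0,3), giving 12.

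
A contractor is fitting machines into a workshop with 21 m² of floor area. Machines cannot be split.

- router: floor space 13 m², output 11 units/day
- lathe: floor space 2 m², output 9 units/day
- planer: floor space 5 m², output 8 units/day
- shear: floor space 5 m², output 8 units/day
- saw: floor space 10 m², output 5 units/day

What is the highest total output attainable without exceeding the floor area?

lathe + planer + shear: floor space 2 + 5 + 5 = 12 ≤ 21, output 9 + 8 + 8 = 25.
router + lathe + planer: floor space 13 + 2 + 5 = 20 ≤ 21, output 11 + 9 + 8 = 28.
router + lathe + shear: floor space 13 + 2 + 5 = 20 ≤ 21, output 11 + 9 + 8 = 28.
The maximum output is 28; one optimal choice is router, lathe, and planer.

28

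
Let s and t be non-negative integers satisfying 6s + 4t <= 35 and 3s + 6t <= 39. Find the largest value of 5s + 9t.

59

(s,t)=(1,6) is feasible, giving 59.
(s,t)=(2,5) is feasible, giving 55.
(s,t)=(0,6) is feasible, giving 54.
Maximum is 59 at (s,t)=(1,6).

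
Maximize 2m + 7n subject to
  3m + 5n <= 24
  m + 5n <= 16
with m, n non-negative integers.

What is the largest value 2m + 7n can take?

Relaxing integrality, the LP optimum is 24.80 at (m,n) = (4, 2.4), which is not an integer point.
(m,n)=(1,3): 3·1+5·3=18≤24, 1·1+5·3=16≤16, objective 23.
(m,n)=(4,2): 3·4+5·2=22≤24, 1·4+5·2=14≤16, objective 22.
No feasible integer point exceeds 23.

23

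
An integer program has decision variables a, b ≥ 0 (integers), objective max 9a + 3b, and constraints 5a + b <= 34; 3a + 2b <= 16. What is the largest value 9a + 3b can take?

The continuous relaxation peaks at (5.33, 0) with value 48.00; rounding to a feasible lattice point costs some objective.
(a,b)=(5,0): 5·5+1·0=25≤34, 3·5+2·0=15≤16, objective 45.
(a,b)=(4,1): 5·4+1·1=21≤34, 3·4+2·1=14≤16, objective 39.
(a,b)=(4,0): 5·4+1·0=20≤34, 3·4+2·0=12≤16, objective 36.
No feasible integer point exceeds 45.

45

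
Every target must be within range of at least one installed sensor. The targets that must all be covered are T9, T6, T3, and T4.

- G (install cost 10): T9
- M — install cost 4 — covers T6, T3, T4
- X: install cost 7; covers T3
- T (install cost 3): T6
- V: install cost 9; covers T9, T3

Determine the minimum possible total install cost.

13

This is a weighted set-cover instance.
Choose M and V: together they cover T9, T6, T3, T4 — every target.
Total install cost: 4 + 9 = 13.
No cover costs less than 13.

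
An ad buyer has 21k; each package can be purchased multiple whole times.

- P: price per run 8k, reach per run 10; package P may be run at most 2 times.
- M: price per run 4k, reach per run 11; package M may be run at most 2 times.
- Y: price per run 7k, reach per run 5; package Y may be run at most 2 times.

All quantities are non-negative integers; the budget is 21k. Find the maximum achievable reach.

This is a bounded integer knapsack.
M has the best ratio (11/4); taking only M gives at most 2×11 = 22 (stopped by the supply cap of 2).
Mixing does better — 1×P and 2×M: price 16 ≤ 21, reach 1·10 + 2·11 = 32.

32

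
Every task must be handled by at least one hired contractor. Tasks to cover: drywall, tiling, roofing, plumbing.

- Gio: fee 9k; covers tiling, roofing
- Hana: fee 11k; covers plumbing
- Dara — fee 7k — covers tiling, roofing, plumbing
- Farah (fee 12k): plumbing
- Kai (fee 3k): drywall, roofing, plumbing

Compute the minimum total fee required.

Choose Dara and Kai: together they cover drywall, tiling, roofing, plumbing — every task.
Total fee: 7 + 3 = 10.
No cover costs less than 10.

10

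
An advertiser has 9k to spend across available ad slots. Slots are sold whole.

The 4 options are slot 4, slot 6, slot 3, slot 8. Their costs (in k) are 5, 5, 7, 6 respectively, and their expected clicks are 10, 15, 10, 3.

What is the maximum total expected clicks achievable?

Allowing fractional choices, the relaxed optimum would be about 23.0, but ad slots are indivisible.
slot 3: cost 7 ≤ 9, expected clicks 10.
slot 6: cost 5 ≤ 9, expected clicks 15.
slot 4: cost 5 ≤ 9, expected clicks 10.
Best is slot 6 with total expected clicks 15.

15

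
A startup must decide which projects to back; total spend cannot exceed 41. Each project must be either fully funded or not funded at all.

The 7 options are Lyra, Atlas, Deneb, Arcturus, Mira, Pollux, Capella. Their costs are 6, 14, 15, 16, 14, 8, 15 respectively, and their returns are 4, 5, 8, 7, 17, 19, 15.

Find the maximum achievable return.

51

Mira + Pollux + Capella: cost 14 + 8 + 15 = 37 ≤ 41, return 17 + 19 + 15 = 51.
Arcturus + Mira + Pollux: cost 16 + 14 + 8 = 38 ≤ 41, return 7 + 17 + 19 = 43.
Deneb + Mira + Pollux: cost 15 + 14 + 8 = 37 ≤ 41, return 8 + 17 + 19 = 44.
Best is Mira, Pollux, and Capella with total return 51.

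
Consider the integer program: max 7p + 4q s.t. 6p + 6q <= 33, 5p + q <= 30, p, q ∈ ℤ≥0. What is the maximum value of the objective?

(p,q)=(5,0): 6·5+6·0=30≤33, 5·5+1·0=25≤30, objective 35.
(p,q)=(4,1): 6·4+6·1=30≤33, 5·4+1·1=21≤30, objective 32.
No feasible integer point exceeds 35.

35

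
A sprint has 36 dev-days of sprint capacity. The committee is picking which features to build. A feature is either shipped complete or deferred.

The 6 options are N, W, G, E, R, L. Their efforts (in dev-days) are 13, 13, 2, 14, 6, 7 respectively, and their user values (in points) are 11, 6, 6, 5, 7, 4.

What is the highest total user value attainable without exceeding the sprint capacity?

30

Treat it as a binary knapsack problem.
Allowing fractional choices, the relaxed optimum would be about 31.7, but features are indivisible.
N + G + E + R: effort 13 + 2 + 14 + 6 = 35 ≤ 36, user value 11 + 6 + 5 + 7 = 29.
N + W + G + R: effort 13 + 13 + 2 + 6 = 34 ≤ 36, user value 11 + 6 + 6 + 7 = 30.
Best is N, W, G, and R with total user value 30.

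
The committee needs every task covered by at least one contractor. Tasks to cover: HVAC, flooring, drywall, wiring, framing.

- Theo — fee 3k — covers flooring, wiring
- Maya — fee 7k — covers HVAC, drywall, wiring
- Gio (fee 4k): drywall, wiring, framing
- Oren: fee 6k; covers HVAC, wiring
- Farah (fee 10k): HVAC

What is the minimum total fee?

13

Choose Theo, Gio, and Oren: together they cover HVAC, flooring, drywall, wiring, framing — every task.
Total fee: 3 + 4 + 6 = 13.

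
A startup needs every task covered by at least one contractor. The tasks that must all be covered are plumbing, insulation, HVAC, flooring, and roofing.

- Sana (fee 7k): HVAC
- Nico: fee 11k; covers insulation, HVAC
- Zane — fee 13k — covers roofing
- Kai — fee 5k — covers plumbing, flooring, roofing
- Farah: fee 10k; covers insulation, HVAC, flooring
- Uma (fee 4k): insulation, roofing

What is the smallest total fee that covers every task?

15

This is a weighted set-cover instance.
The greedy cost-per-new-task heuristic would pick Kai, Uma, and Sana for 16, but a cheaper cover exists.
Choose Kai and Farah: together they cover plumbing, insulation, HVAC, flooring, roofing — every task.
Total fee: 5 + 10 = 15.
No cover costs less than 15.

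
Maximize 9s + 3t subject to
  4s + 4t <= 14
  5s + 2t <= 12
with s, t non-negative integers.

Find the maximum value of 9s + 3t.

21

(s,t)=(2,1) is feasible, giving 21.
(s,t)=(2,0) is feasible, giving 18.
(s,t)=(1,2) is feasible, giving 15.
The best lattice point is (2,1), giving 21.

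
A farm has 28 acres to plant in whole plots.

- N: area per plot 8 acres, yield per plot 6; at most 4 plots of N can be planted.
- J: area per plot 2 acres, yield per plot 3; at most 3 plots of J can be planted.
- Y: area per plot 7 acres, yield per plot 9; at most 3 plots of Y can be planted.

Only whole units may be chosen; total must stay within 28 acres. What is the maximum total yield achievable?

Take 3×J and 3×Y: area 27 ≤ 28, yield 3·3 + 3·9 = 36.
J has the best ratio (3/2) and is taken to its limit of 3; remaining capacity is filled optimally with the others.

36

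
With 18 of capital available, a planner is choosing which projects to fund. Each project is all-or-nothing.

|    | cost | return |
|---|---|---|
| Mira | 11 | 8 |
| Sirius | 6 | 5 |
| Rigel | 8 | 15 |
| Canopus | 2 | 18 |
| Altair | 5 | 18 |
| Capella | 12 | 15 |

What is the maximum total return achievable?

51

Allowing fractional choices, the relaxed optimum would be about 54.8, but projects are indivisible.
Rigel + Canopus + Altair: cost 8 + 2 + 5 = 15 ≤ 18, return 15 + 18 + 18 = 51.
Mira + Canopus + Altair: cost 11 + 2 + 5 = 18 ≤ 18, return 8 + 18 + 18 = 44.
Best is Rigel, Canopus, and Altair with total return 51.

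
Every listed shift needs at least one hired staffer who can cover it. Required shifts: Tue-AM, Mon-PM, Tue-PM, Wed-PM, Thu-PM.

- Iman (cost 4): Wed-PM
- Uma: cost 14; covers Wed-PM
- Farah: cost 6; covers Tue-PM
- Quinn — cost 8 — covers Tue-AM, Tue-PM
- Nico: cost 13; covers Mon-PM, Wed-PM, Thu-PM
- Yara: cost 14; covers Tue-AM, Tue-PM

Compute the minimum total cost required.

21

The greedy cost-per-new-shift heuristic would pick Iman, Quinn, and Nico for 25, but a cheaper cover exists.
Choose Quinn and Nico: together they cover Tue-AM, Mon-PM, Tue-PM, Wed-PM, Thu-PM — every shift.
Total cost: 8 + 13 = 21.
No cover costs less than 21.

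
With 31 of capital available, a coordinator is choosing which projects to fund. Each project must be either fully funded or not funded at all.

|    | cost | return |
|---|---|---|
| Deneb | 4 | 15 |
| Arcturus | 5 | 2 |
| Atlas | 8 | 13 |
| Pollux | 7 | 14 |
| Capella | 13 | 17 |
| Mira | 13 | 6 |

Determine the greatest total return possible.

Allowing fractional choices, the relaxed optimum would be about 57.7, but projects are indivisible.
Deneb + Arcturus + Pollux + Capella: cost 4 + 5 + 7 + 13 = 29 ≤ 31, return 15 + 2 + 14 + 17 = 48.
Deneb + Pollux + Capella: cost 4 + 7 + 13 = 24 ≤ 31, return 15 + 14 + 17 = 46.
Deneb + Arcturus + Atlas + Capella: cost 4 + 5 + 8 + 13 = 30 ≤ 31, return 15 + 2 + 13 + 17 = 47.
Best is Deneb, Arcturus, Pollux, and Capella with total return 48.

48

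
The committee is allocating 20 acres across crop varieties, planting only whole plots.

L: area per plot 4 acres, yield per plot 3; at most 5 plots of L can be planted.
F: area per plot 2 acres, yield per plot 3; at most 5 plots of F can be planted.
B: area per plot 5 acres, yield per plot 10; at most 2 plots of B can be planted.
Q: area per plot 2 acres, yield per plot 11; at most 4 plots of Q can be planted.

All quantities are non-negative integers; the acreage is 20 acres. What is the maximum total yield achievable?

67

Q has the best ratio (11/2); taking only Q gives at most 4×11 = 44 (stopped by the supply cap of 4).
Mixing does better — 1×F, 2×B, and 4×Q: area 20 ≤ 20, yield 1·3 + 2·10 + 4·11 = 67.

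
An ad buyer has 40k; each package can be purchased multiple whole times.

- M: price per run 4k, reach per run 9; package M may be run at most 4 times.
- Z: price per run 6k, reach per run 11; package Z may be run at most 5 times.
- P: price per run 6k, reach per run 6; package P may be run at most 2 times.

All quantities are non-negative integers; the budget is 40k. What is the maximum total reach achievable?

4×M, 3×Z, and 1×P: price 40 ≤ 40, reach 4·9 + 3·11 + 1·6 = 75.
4×M and 4×Z: price 40 ≤ 40, reach 4·9 + 4·11 = 80.
Best is 80.

80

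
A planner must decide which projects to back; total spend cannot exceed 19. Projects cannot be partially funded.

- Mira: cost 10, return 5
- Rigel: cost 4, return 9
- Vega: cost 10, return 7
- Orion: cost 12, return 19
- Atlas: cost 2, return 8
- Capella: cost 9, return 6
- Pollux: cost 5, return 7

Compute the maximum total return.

36

This is a 0-1 knapsack instance.
Orion + Atlas + Pollux: cost 12 + 2 + 5 = 19 ≤ 19, return 19 + 8 + 7 = 34.
Rigel + Orion + Atlas: cost 4 + 12 + 2 = 18 ≤ 19, return 9 + 19 + 8 = 36.
Best is Rigel, Orion, and Atlas with total return 36.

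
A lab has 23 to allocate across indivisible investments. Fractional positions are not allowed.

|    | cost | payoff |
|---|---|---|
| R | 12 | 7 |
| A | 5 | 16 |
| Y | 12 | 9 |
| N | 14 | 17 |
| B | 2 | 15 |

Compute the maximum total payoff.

48

Allowing fractional choices, the relaxed optimum would be about 49.5, but investments are indivisible.
A + N + B: cost 5 + 14 + 2 = 21 ≤ 23, payoff 16 + 17 + 15 = 48.
A + Y + B: cost 5 + 12 + 2 = 19 ≤ 23, payoff 16 + 9 + 15 = 40.
Best is A, N, and B with total payoff 48.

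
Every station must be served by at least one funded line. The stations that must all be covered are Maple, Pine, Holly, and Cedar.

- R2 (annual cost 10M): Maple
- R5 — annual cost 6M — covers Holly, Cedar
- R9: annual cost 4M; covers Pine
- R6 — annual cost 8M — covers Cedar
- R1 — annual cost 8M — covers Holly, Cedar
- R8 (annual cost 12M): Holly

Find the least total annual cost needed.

Choose R2, R5, and R9: together they cover Maple, Pine, Holly, Cedar — every station.
Total annual cost: 10 + 6 + 4 = 20.

20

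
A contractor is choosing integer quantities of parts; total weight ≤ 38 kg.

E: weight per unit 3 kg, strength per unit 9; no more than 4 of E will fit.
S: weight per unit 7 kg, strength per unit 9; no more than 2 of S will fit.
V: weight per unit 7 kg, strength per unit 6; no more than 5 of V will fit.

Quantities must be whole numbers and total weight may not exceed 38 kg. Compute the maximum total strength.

4×E, 2×S, and 1×V: weight 33 ≤ 38, strength 4·9 + 2·9 + 1·6 = 60.
3×E, 2×S, and 2×V: weight 37 ≤ 38, strength 3·9 + 2·9 + 2·6 = 57.
Best is 60.

60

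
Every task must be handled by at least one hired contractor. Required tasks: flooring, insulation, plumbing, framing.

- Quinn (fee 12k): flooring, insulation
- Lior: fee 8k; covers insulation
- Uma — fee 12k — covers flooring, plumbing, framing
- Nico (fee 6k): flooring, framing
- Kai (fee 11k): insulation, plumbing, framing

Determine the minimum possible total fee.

17

Choose Nico and Kai: together they cover flooring, insulation, plumbing, framing — every task.
Total fee: 6 + 11 = 17.
No cover costs less than 17.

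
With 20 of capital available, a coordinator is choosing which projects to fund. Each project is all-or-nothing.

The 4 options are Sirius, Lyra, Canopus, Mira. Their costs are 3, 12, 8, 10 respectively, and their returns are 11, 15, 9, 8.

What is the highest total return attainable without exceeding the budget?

This is a 0-1 knapsack instance.
Take Sirius and Lyra: cost 3 + 12 = 15 ≤ 20, return 11 + 15 = 26.
No other feasible combination does better.

26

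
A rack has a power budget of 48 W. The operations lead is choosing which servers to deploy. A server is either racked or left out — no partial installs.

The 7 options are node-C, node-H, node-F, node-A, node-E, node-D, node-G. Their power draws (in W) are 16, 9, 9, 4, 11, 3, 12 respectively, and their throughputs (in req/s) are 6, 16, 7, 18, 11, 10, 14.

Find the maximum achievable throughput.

node-H + node-F + node-A + node-E + node-G: power draw 9 + 9 + 4 + 11 + 12 = 45 ≤ 48, throughput 16 + 7 + 18 + 11 + 14 = 66.
node-H + node-A + node-E + node-D + node-G: power draw 9 + 4 + 11 + 3 + 12 = 39 ≤ 48, throughput 16 + 18 + 11 + 10 + 14 = 69.
node-H + node-F + node-A + node-E + node-D + node-G: power draw 9 + 9 + 4 + 11 + 3 + 12 = 48 ≤ 48, throughput 16 + 7 + 18 + 11 + 10 + 14 = 76.
Best is node-H, node-F, node-A, node-E, node-D, and node-G with total throughput 76.

76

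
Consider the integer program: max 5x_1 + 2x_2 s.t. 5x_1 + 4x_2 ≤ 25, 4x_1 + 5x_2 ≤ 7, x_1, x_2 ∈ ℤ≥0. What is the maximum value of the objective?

(x_1,x_2)=(1,0): 5·1+4·0=5≤25, 4·1+5·0=4≤7, objective 5.
(x_1,x_2)=(0,1): 5·0+4·1=4≤25, 4·0+5·1=5≤7, objective 2.
(x_1,x_2)=(0,0): 5·0+4·0=0≤25, 4·0+5·0=0≤7, objective 0.
No feasible integer point exceeds 5.

5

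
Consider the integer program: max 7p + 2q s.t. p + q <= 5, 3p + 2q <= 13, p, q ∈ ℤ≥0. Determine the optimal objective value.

28

Relaxing integrality, the LP optimum is 30.33 at (p,q) = (4.33, 0), which is not an integer point.
(p,q)=(4,0): 1·4+1·0=4≤5, 3·4+2·0=12≤13, objective 28.
(p,q)=(3,1): 1·3+1·1=4≤5, 3·3+2·1=11≤13, objective 23.
(p,q)=(3,0): 1·3+1·0=3≤5, 3·3+2·0=9≤13, objective 21.
No feasible integer point exceeds 28.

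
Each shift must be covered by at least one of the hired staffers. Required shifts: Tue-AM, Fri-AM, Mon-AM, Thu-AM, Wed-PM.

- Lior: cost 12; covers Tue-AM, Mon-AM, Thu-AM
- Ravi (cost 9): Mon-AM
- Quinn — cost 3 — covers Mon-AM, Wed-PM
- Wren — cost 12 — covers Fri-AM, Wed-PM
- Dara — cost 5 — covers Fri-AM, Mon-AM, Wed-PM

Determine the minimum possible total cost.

17

This is a weighted set-cover instance.
The greedy cost-per-new-shift heuristic would pick Quinn, Dara, and Lior for 20, but a cheaper cover exists.
Choose Lior and Dara: together they cover Tue-AM, Fri-AM, Mon-AM, Thu-AM, Wed-PM — every shift.
Total cost: 12 + 5 = 17.
No cover costs less than 17.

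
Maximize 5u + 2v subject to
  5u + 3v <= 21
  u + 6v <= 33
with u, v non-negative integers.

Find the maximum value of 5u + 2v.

(u,v)=(4,0): 5·4+3·0=20≤21, 1·4+6·0=4≤33, objective 20.
(u,v)=(3,1): 5·3+3·1=18≤21, 1·3+6·1=9≤33, objective 17.
The best lattice point is (4,0), giving 20.

20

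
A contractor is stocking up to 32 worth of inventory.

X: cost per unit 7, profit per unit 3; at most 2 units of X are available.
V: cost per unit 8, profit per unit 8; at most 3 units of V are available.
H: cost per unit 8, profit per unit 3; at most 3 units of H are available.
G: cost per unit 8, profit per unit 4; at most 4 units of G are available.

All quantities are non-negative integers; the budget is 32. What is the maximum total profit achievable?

28

3×V and 1×H: cost 32 ≤ 32, profit 3·8 + 1·3 = 27.
3×V and 1×G: cost 32 ≤ 32, profit 3·8 + 1·4 = 28.
Best is 28.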